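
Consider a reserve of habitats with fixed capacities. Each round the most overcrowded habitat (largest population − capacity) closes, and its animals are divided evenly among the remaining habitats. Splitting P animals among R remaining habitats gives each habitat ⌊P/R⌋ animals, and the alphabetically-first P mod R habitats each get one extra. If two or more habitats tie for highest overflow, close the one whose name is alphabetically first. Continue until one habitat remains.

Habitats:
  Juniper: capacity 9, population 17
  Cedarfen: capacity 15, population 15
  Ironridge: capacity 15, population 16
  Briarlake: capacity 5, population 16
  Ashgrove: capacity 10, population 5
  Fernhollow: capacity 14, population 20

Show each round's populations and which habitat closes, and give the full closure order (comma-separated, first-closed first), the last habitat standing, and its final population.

Round 1: Ashgrove=5 Briarlake=16 Cedarfen=15 Fernhollow=20 Ironridge=16 Juniper=17 → close Briarlake (overflow 11)
  16÷5 = 3 each, +1 to first 1
Round 2: Ashgrove=9 Cedarfen=18 Fernhollow=23 Ironridge=19 Juniper=20 → close Juniper (overflow 11)
  20÷4 = 5 each, +1 to first 0
Round 3: Ashgrove=14 Cedarfen=23 Fernhollow=28 Ironridge=24 → close Fernhollow (overflow 14)
  28÷3 = 9 each, +1 to first 1
Round 4: Ashgrove=24 Cedarfen=32 Ironridge=33 → close Ironridge (overflow 18)
  33÷2 = 16 each, +1 to first 1
Round 5: Ashgrove=41 Cedarfen=48 → close Cedarfen (overflow 33)
  48÷1 = 48 each, +1 to first 0

Closure order: Briarlake, Juniper, Fernhollow, Ironridge, Cedarfen
Last habitat: Ashgrove with 89 animals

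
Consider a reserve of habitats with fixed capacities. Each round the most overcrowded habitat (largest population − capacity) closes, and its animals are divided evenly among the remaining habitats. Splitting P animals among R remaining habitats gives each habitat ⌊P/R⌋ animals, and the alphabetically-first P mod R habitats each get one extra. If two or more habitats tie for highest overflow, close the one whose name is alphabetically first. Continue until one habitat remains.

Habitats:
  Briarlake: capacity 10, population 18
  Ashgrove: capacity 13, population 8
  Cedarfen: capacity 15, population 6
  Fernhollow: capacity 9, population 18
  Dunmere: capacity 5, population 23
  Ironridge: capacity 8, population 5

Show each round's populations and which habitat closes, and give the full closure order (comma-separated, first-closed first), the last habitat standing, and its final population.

Closure order: Dunmere, Briarlake, Fernhollow, Ashgrove, Ironridge
Last habitat: Cedarfen with 78 animals

Round 1: Ashgrove=8 Briarlake=18 Cedarfen=6 Dunmere=23 Fernhollow=18 Ironridge=5 → close Dunmere (overflow 18)
  23÷5 = 4 each, +1 to first 3
Round 2: Ashgrove=13 Briarlake=23 Cedarfen=11 Fernhollow=22 Ironridge=9 → close Briarlake (overflow 13)
  23÷4 = 5 each, +1 to first 3
Round 3: Ashgrove=19 Cedarfen=17 Fernhollow=28 Ironridge=14 → close Fernhollow (overflow 19)
  28÷3 = 9 each, +1 to first 1
Round 4: Ashgrove=29 Cedarfen=26 Ironridge=23 → close Ashgrove (overflow 16)
  29÷2 = 14 each, +1 to first 1
Round 5: Cedarfen=41 Ironridge=37 → close Ironridge (overflow 29)
  37÷1 = 37 each, +1 to first 0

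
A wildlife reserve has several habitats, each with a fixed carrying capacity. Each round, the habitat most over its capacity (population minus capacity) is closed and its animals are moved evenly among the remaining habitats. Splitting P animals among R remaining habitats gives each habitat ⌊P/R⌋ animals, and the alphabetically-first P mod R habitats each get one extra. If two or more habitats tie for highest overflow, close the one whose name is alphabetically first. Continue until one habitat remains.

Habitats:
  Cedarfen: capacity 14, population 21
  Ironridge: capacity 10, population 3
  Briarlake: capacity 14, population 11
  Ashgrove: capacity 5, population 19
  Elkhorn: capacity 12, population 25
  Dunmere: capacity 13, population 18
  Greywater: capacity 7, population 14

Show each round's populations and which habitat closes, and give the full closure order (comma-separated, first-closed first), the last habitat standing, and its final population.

Closure order: Ashgrove, Elkhorn, Cedarfen, Dunmere, Greywater, Briarlake
Last habitat: Ironridge with 111 animals

Round 1: Ashgrove=19 Briarlake=11 Cedarfen=21 Dunmere=18 Elkhorn=25 Greywater=14 Ironridge=3 → close Ashgrove (overflow 14)
  19÷6 = 3 each, +1 to first 1
Round 2: Briarlake=15 Cedarfen=24 Dunmere=21 Elkhorn=28 Greywater=17 Ironridge=6 → close Elkhorn (overflow 16)
  28÷5 = 5 each, +1 to first 3
Round 3: Briarlake=21 Cedarfen=30 Dunmere=27 Greywater=22 Ironridge=11 → close Cedarfen (overflow 16)
  30÷4 = 7 each, +1 to first 2
Round 4: Briarlake=29 Dunmere=35 Greywater=29 Ironridge=18 → close Dunmere (overflow 22)
  35÷3 = 11 each, +1 to first 2
Round 5: Briarlake=41 Greywater=41 Ironridge=29 → close Greywater (overflow 34)
  41÷2 = 20 each, +1 to first 1
Round 6: Briarlake=62 Ironridge=49 → close Briarlake (overflow 48)
  62÷1 = 62 each, +1 to first 0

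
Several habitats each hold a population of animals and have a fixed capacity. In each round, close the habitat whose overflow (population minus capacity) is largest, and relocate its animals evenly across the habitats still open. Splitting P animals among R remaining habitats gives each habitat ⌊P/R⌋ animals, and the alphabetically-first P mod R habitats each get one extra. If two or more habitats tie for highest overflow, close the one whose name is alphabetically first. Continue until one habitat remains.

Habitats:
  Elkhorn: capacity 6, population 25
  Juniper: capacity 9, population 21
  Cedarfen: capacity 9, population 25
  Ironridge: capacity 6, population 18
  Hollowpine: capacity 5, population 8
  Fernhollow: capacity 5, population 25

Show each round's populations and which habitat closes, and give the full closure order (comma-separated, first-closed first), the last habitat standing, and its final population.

Round 1: Cedarfen=25 Elkhorn=25 Fernhollow=25 Hollowpine=8 Ironridge=18 Juniper=21 → close Fernhollow (overflow 20)
  25÷5 = 5 each, +1 to first 0
Round 2: Cedarfen=30 Elkhorn=30 Hollowpine=13 Ironridge=23 Juniper=26 → close Elkhorn (overflow 24)
  30÷4 = 7 each, +1 to first 2
Round 3: Cedarfen=38 Hollowpine=21 Ironridge=30 Juniper=33 → close Cedarfen (overflow 29)
  38÷3 = 12 each, +1 to first 2
Round 4: Hollowpine=34 Ironridge=43 Juniper=45 → close Ironridge (overflow 37)
  43÷2 = 21 each, +1 to first 1
Round 5: Hollowpine=56 Juniper=66 → close Juniper (overflow 57)
  66÷1 = 66 each, +1 to first 0

Closure order: Fernhollow, Elkhorn, Cedarfen, Ironridge, Juniper
Last habitat: Hollowpine with 122 animals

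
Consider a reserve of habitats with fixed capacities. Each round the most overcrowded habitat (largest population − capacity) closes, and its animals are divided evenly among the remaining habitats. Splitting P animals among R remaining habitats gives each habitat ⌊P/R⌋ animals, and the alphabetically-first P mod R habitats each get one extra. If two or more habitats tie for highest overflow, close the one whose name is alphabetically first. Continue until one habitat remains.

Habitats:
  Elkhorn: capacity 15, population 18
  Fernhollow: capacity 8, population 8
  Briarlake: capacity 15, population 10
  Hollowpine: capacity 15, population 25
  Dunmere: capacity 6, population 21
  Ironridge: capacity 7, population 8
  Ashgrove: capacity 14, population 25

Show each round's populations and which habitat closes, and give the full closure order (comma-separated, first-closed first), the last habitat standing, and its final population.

Round 1: Ashgrove=25 Briarlake=10 Dunmere=21 Elkhorn=18 Fernhollow=8 Hollowpine=25 Ironridge=8 → close Dunmere (overflow 15)
  21÷6 = 3 each, +1 to first 3
Round 2: Ashgrove=29 Briarlake=14 Elkhorn=22 Fernhollow=11 Hollowpine=28 Ironridge=11 → close Ashgrove (overflow 15)
  29÷5 = 5 each, +1 to first 4
Round 3: Briarlake=20 Elkhorn=28 Fernhollow=17 Hollowpine=34 Ironridge=16 → close Hollowpine (overflow 19)
  34÷4 = 8 each, +1 to first 2
Round 4: Briarlake=29 Elkhorn=37 Fernhollow=25 Ironridge=24 → close Elkhorn (overflow 22)
  37÷3 = 12 each, +1 to first 1
Round 5: Briarlake=42 Fernhollow=37 Ironridge=36 → close Fernhollow (overflow 29)
  37÷2 = 18 each, +1 to first 1
Round 6: Briarlake=61 Ironridge=54 → close Ironridge (overflow 47)
  54÷1 = 54 each, +1 to first 0

Closure order: Dunmere, Ashgrove, Hollowpine, Elkhorn, Fernhollow, Ironridge
Last habitat: Briarlake with 115 animals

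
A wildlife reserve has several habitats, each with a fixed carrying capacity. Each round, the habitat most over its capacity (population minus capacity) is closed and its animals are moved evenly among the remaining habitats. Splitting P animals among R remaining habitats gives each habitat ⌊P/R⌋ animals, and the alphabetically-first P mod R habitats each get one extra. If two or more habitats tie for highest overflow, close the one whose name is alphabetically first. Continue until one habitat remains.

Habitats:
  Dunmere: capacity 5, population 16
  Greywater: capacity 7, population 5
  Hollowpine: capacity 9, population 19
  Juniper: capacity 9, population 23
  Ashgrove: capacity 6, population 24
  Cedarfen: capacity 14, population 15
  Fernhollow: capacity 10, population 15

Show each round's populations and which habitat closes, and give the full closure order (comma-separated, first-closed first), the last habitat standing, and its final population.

Closure order: Ashgrove, Juniper, Dunmere, Hollowpine, Fernhollow, Cedarfen
Last habitat: Greywater with 117 animals

Round 1: Ashgrove=24 Cedarfen=15 Dunmere=16 Fernhollow=15 Greywater=5 Hollowpine=19 Juniper=23 → close Ashgrove (overflow 18)
  24÷6 = 4 each, +1 to first 0
Round 2: Cedarfen=19 Dunmere=20 Fernhollow=19 Greywater=9 Hollowpine=23 Juniper=27 → close Juniper (overflow 18)
  27÷5 = 5 each, +1 to first 2
Round 3: Cedarfen=25 Dunmere=26 Fernhollow=24 Greywater=14 Hollowpine=28 → close Dunmere (overflow 21)
  26÷4 = 6 each, +1 to first 2
Round 4: Cedarfen=32 Fernhollow=31 Greywater=20 Hollowpine=34 → close Hollowpine (overflow 25)
  34÷3 = 11 each, +1 to first 1
Round 5: Cedarfen=44 Fernhollow=42 Greywater=31 → close Fernhollow (overflow 32)
  42÷2 = 21 each, +1 to first 0
Round 6: Cedarfen=65 Greywater=52 → close Cedarfen (overflow 51)
  65÷1 = 65 each, +1 to first 0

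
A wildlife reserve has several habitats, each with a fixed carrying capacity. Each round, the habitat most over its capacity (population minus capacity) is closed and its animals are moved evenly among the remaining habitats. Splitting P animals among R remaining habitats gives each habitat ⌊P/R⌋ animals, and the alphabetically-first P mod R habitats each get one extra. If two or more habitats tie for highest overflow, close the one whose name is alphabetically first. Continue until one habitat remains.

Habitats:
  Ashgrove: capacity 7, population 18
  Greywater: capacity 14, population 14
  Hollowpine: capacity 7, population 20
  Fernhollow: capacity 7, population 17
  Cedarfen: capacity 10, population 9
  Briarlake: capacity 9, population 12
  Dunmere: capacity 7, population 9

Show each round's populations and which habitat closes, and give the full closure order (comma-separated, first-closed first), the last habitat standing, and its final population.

Round 1: Ashgrove=18 Briarlake=12 Cedarfen=9 Dunmere=9 Fernhollow=17 Greywater=14 Hollowpine=20 → close Hollowpine (overflow 13)
  20÷6 = 3 each, +1 to first 2
Round 2: Ashgrove=22 Briarlake=16 Cedarfen=12 Dunmere=12 Fernhollow=20 Greywater=17 → close Ashgrove (overflow 15)
  22÷5 = 4 each, +1 to first 2
Round 3: Briarlake=21 Cedarfen=17 Dunmere=16 Fernhollow=24 Greywater=21 → close Fernhollow (overflow 17)
  24÷4 = 6 each, +1 to first 0
Round 4: Briarlake=27 Cedarfen=23 Dunmere=22 Greywater=27 → close Briarlake (overflow 18)
  27÷3 = 9 each, +1 to first 0
Round 5: Cedarfen=32 Dunmere=31 Greywater=36 → close Dunmere (overflow 24)
  31÷2 = 15 each, +1 to first 1
Round 6: Cedarfen=48 Greywater=51 → close Cedarfen (overflow 38)
  48÷1 = 48 each, +1 to first 0

Closure order: Hollowpine, Ashgrove, Fernhollow, Briarlake, Dunmere, Cedarfen
Last habitat: Greywater with 99 animals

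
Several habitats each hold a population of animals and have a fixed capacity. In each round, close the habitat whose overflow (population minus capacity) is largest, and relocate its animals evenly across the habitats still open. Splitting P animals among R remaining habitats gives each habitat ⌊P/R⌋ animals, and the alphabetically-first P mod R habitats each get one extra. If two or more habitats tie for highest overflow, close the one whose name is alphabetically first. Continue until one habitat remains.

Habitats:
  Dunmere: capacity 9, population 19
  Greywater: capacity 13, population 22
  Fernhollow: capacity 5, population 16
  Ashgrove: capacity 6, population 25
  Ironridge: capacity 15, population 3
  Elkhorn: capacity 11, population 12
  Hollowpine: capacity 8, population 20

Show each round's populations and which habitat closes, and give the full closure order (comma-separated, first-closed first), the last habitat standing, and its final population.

Round 1: Ashgrove=25 Dunmere=19 Elkhorn=12 Fernhollow=16 Greywater=22 Hollowpine=20 Ironridge=3 → close Ashgrove (overflow 19)
  25÷6 = 4 each, +1 to first 1
Round 2: Dunmere=24 Elkhorn=16 Fernhollow=20 Greywater=26 Hollowpine=24 Ironridge=7 → close Hollowpine (overflow 16)
  24÷5 = 4 each, +1 to first 4
Round 3: Dunmere=29 Elkhorn=21 Fernhollow=25 Greywater=31 Ironridge=11 → close Dunmere (overflow 20)
  29÷4 = 7 each, +1 to first 1
Round 4: Elkhorn=29 Fernhollow=32 Greywater=38 Ironridge=18 → close Fernhollow (overflow 27)
  32÷3 = 10 each, +1 to first 2
Round 5: Elkhorn=40 Greywater=49 Ironridge=28 → close Greywater (overflow 36)
  49÷2 = 24 each, +1 to first 1
Round 6: Elkhorn=65 Ironridge=52 → close Elkhorn (overflow 54)
  65÷1 = 65 each, +1 to first 0

Closure order: Ashgrove, Hollowpine, Dunmere, Fernhollow, Greywater, Elkhorn
Last habitat: Ironridge with 117 animals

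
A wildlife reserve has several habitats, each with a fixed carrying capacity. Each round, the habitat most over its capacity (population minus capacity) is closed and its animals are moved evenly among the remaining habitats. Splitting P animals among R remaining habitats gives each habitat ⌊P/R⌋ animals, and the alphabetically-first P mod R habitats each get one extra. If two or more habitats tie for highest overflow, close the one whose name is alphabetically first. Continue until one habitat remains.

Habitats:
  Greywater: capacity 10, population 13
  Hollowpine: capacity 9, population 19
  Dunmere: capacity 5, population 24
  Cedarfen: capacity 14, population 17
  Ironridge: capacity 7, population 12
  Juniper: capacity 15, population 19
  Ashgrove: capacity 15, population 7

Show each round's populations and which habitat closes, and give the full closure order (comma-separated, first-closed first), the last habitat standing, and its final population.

Closure order: Dunmere, Hollowpine, Ironridge, Cedarfen, Greywater, Juniper
Last habitat: Ashgrove with 111 animals

Round 1: Ashgrove=7 Cedarfen=17 Dunmere=24 Greywater=13 Hollowpine=19 Ironridge=12 Juniper=19 → close Dunmere (overflow 19)
  24÷6 = 4 each, +1 to first 0
Round 2: Ashgrove=11 Cedarfen=21 Greywater=17 Hollowpine=23 Ironridge=16 Juniper=23 → close Hollowpine (overflow 14)
  23÷5 = 4 each, +1 to first 3
Round 3: Ashgrove=16 Cedarfen=26 Greywater=22 Ironridge=20 Juniper=27 → close Ironridge (overflow 13)
  20÷4 = 5 each, +1 to first 0
Round 4: Ashgrove=21 Cedarfen=31 Greywater=27 Juniper=32 → close Cedarfen (overflow 17)
  31÷3 = 10 each, +1 to first 1
Round 5: Ashgrove=32 Greywater=37 Juniper=42 → close Greywater (overflow 27)
  37÷2 = 18 each, +1 to first 1
Round 6: Ashgrove=51 Juniper=60 → close Juniper (overflow 45)
  60÷1 = 60 each, +1 to first 0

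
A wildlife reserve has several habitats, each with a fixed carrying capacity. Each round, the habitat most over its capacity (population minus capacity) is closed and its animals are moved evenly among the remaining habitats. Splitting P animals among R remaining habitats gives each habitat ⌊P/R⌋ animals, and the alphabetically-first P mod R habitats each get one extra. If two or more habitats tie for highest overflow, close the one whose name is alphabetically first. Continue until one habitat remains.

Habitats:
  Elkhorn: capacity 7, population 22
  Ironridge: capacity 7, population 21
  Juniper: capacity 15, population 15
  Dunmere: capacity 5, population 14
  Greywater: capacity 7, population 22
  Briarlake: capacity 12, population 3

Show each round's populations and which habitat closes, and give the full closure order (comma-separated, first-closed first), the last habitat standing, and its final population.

Closure order: Elkhorn, Greywater, Ironridge, Dunmere, Juniper
Last habitat: Briarlake with 97 animals

Round 1: Briarlake=3 Dunmere=14 Elkhorn=22 Greywater=22 Ironridge=21 Juniper=15 → close Elkhorn (overflow 15)
  22÷5 = 4 each, +1 to first 2
Round 2: Briarlake=8 Dunmere=19 Greywater=26 Ironridge=25 Juniper=19 → close Greywater (overflow 19)
  26÷4 = 6 each, +1 to first 2
Round 3: Briarlake=15 Dunmere=26 Ironridge=31 Juniper=25 → close Ironridge (overflow 24)
  31÷3 = 10 each, +1 to first 1
Round 4: Briarlake=26 Dunmere=36 Juniper=35 → close Dunmere (overflow 31)
  36÷2 = 18 each, +1 to first 0
Round 5: Briarlake=44 Juniper=53 → close Juniper (overflow 38)
  53÷1 = 53 each, +1 to first 0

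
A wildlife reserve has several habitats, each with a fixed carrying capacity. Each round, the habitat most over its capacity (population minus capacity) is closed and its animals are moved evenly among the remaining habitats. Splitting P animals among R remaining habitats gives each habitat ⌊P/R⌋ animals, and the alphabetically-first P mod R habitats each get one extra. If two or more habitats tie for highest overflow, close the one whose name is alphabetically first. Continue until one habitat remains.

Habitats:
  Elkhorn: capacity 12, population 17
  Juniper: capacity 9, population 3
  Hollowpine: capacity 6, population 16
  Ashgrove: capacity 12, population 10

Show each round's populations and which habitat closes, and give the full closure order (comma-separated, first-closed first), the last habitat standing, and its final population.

Closure order: Hollowpine, Elkhorn, Ashgrove
Last habitat: Juniper with 46 animals

Round 1: Ashgrove=10 Elkhorn=17 Hollowpine=16 Juniper=3 → close Hollowpine (overflow 10)
  16÷3 = 5 each, +1 to first 1
Round 2: Ashgrove=16 Elkhorn=22 Juniper=8 → close Elkhorn (overflow 10)
  22÷2 = 11 each, +1 to first 0
Round 3: Ashgrove=27 Juniper=19 → close Ashgrove (overflow 15)
  27÷1 = 27 each, +1 to first 0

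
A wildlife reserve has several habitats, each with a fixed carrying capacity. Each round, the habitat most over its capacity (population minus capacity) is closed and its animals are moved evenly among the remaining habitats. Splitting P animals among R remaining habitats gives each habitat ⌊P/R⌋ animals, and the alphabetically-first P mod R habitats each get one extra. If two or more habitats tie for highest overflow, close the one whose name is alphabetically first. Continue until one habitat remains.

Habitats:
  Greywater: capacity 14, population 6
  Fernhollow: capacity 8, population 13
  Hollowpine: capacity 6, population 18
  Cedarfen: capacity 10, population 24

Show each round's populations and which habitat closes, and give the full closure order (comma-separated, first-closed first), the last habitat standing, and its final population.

Round 1: Cedarfen=24 Fernhollow=13 Greywater=6 Hollowpine=18 → close Cedarfen (overflow 14)
  24÷3 = 8 each, +1 to first 0
Round 2: Fernhollow=21 Greywater=14 Hollowpine=26 → close Hollowpine (overflow 20)
  26÷2 = 13 each, +1 to first 0
Round 3: Fernhollow=34 Greywater=27 → close Fernhollow (overflow 26)
  34÷1 = 34 each, +1 to first 0

Closure order: Cedarfen, Hollowpine, Fernhollow
Last habitat: Greywater with 61 animals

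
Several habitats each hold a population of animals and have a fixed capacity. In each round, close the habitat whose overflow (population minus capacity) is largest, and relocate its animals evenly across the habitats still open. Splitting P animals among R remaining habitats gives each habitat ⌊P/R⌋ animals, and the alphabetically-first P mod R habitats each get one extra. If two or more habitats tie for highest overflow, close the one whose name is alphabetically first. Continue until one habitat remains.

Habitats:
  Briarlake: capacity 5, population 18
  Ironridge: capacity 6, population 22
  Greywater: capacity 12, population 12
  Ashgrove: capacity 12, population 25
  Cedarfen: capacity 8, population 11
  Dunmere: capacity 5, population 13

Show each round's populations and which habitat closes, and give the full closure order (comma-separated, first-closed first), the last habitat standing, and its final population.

Round 1: Ashgrove=25 Briarlake=18 Cedarfen=11 Dunmere=13 Greywater=12 Ironridge=22 → close Ironridge (overflow 16)
  22÷5 = 4 each, +1 to first 2
Round 2: Ashgrove=30 Briarlake=23 Cedarfen=15 Dunmere=17 Greywater=16 → close Ashgrove (overflow 18)
  30÷4 = 7 each, +1 to first 2
Round 3: Briarlake=31 Cedarfen=23 Dunmere=24 Greywater=23 → close Briarlake (overflow 26)
  31÷3 = 10 each, +1 to first 1
Round 4: Cedarfen=34 Dunmere=34 Greywater=33 → close Dunmere (overflow 29)
  34÷2 = 17 each, +1 to first 0
Round 5: Cedarfen=51 Greywater=50 → close Cedarfen (overflow 43)
  51÷1 = 51 each, +1 to first 0

Closure order: Ironridge, Ashgrove, Briarlake, Dunmere, Cedarfen
Last habitat: Greywater with 101 animals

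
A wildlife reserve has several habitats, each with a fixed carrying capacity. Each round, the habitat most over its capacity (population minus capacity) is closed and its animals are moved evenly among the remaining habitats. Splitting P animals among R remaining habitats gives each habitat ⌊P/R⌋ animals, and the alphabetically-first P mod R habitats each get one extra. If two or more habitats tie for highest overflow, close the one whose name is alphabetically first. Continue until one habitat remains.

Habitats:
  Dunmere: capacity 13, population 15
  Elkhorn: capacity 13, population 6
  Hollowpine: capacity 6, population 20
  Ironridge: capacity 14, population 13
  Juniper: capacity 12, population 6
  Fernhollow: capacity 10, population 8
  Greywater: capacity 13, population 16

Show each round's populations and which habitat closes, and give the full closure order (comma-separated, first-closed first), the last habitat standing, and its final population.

Round 1: Dunmere=15 Elkhorn=6 Fernhollow=8 Greywater=16 Hollowpine=20 Ironridge=13 Juniper=6 → close Hollowpine (overflow 14)
  20÷6 = 3 each, +1 to first 2
Round 2: Dunmere=19 Elkhorn=10 Fernhollow=11 Greywater=19 Ironridge=16 Juniper=9 → close Dunmere (overflow 6)
  19÷5 = 3 each, +1 to first 4
Round 3: Elkhorn=14 Fernhollow=15 Greywater=23 Ironridge=20 Juniper=12 → close Greywater (overflow 10)
  23÷4 = 5 each, +1 to first 3
Round 4: Elkhorn=20 Fernhollow=21 Ironridge=26 Juniper=17 → close Ironridge (overflow 12)
  26÷3 = 8 each, +1 to first 2
Round 5: Elkhorn=29 Fernhollow=30 Juniper=25 → close Fernhollow (overflow 20)
  30÷2 = 15 each, +1 to first 0
Round 6: Elkhorn=44 Juniper=40 → close Elkhorn (overflow 31)
  44÷1 = 44 each, +1 to first 0

Closure order: Hollowpine, Dunmere, Greywater, Ironridge, Fernhollow, Elkhorn
Last habitat: Juniper with 84 animals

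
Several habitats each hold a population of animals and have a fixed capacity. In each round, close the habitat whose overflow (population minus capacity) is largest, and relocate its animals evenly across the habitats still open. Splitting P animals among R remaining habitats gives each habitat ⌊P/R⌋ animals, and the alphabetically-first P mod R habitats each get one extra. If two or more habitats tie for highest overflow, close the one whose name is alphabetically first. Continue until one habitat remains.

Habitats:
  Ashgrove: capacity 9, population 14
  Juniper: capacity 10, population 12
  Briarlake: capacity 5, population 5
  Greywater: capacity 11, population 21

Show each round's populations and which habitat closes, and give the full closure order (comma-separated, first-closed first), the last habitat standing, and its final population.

Round 1: Ashgrove=14 Briarlake=5 Greywater=21 Juniper=12 → close Greywater (overflow 10)
  21÷3 = 7 each, +1 to first 0
Round 2: Ashgrove=21 Briarlake=12 Juniper=19 → close Ashgrove (overflow 12)
  21÷2 = 10 each, +1 to first 1
Round 3: Briarlake=23 Juniper=29 → close Juniper (overflow 19)
  29÷1 = 29 each, +1 to first 0

Closure order: Greywater, Ashgrove, Juniper
Last habitat: Briarlake with 52 animals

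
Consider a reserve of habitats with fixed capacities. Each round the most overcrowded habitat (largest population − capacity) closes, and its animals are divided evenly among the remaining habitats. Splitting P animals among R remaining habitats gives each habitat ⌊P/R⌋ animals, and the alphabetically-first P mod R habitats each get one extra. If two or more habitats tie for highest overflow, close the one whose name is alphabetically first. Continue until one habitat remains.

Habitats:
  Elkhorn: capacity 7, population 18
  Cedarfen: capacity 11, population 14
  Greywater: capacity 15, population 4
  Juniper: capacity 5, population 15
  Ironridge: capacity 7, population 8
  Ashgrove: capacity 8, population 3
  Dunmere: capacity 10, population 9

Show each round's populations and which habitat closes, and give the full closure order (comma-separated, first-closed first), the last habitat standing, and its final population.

Closure order: Elkhorn, Juniper, Cedarfen, Ironridge, Dunmere, Ashgrove
Last habitat: Greywater with 71 animals

Round 1: Ashgrove=3 Cedarfen=14 Dunmere=9 Elkhorn=18 Greywater=4 Ironridge=8 Juniper=15 → close Elkhorn (overflow 11)
  18÷6 = 3 each, +1 to first 0
Round 2: Ashgrove=6 Cedarfen=17 Dunmere=12 Greywater=7 Ironridge=11 Juniper=18 → close Juniper (overflow 13)
  18÷5 = 3 each, +1 to first 3
Round 3: Ashgrove=10 Cedarfen=21 Dunmere=16 Greywater=10 Ironridge=14 → close Cedarfen (overflow 10)
  21÷4 = 5 each, +1 to first 1
Round 4: Ashgrove=16 Dunmere=21 Greywater=15 Ironridge=19 → close Ironridge (overflow 12)
  19÷3 = 6 each, +1 to first 1
Round 5: Ashgrove=23 Dunmere=27 Greywater=21 → close Dunmere (overflow 17)
  27÷2 = 13 each, +1 to first 1
Round 6: Ashgrove=37 Greywater=34 → close Ashgrove (overflow 29)
  37÷1 = 37 each, +1 to first 0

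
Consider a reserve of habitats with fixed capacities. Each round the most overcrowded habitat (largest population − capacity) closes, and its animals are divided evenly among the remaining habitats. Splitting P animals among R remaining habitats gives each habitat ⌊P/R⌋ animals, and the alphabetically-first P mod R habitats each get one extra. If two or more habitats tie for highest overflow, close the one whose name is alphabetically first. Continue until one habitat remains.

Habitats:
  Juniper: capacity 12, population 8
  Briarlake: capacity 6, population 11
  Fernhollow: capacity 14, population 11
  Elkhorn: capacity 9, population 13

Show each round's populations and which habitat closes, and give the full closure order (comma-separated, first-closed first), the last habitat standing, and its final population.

Closure order: Briarlake, Elkhorn, Fernhollow
Last habitat: Juniper with 43 animals

Round 1: Briarlake=11 Elkhorn=13 Fernhollow=11 Juniper=8 → close Briarlake (overflow 5)
  11÷3 = 3 each, +1 to first 2
Round 2: Elkhorn=17 Fernhollow=15 Juniper=11 → close Elkhorn (overflow 8)
  17÷2 = 8 each, +1 to first 1
Round 3: Fernhollow=24 Juniper=19 → close Fernhollow (overflow 10)
  24÷1 = 24 each, +1 to first 0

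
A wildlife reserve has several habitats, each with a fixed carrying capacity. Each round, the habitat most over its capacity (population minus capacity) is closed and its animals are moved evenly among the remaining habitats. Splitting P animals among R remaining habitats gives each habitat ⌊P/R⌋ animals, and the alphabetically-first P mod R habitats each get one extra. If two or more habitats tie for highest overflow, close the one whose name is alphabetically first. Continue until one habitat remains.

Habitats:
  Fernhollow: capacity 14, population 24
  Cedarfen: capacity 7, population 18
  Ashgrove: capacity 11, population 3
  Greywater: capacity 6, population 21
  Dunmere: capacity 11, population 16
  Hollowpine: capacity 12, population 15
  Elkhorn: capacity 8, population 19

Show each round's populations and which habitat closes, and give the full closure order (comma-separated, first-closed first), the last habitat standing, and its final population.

Closure order: Greywater, Cedarfen, Elkhorn, Fernhollow, Dunmere, Hollowpine
Last habitat: Ashgrove with 116 animals

Round 1: Ashgrove=3 Cedarfen=18 Dunmere=16 Elkhorn=19 Fernhollow=24 Greywater=21 Hollowpine=15 → close Greywater (overflow 15)
  21÷6 = 3 each, +1 to first 3
Round 2: Ashgrove=7 Cedarfen=22 Dunmere=20 Elkhorn=22 Fernhollow=27 Hollowpine=18 → close Cedarfen (overflow 15)
  22÷5 = 4 each, +1 to first 2
Round 3: Ashgrove=12 Dunmere=25 Elkhorn=26 Fernhollow=31 Hollowpine=22 → close Elkhorn (overflow 18)
  26÷4 = 6 each, +1 to first 2
Round 4: Ashgrove=19 Dunmere=32 Fernhollow=37 Hollowpine=28 → close Fernhollow (overflow 23)
  37÷3 = 12 each, +1 to first 1
Round 5: Ashgrove=32 Dunmere=44 Hollowpine=40 → close Dunmere (overflow 33)
  44÷2 = 22 each, +1 to first 0
Round 6: Ashgrove=54 Hollowpine=62 → close Hollowpine (overflow 50)
  62÷1 = 62 each, +1 to first 0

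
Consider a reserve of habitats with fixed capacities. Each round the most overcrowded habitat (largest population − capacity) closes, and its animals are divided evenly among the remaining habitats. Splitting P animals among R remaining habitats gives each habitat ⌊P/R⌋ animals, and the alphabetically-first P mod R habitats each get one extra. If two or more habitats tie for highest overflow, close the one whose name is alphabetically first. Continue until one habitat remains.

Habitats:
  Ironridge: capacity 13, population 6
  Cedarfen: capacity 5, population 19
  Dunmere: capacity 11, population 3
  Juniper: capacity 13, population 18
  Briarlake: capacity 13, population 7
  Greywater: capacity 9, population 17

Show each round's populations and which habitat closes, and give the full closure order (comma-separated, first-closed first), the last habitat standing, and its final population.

Closure order: Cedarfen, Greywater, Juniper, Briarlake, Dunmere
Last habitat: Ironridge with 70 animals

Round 1: Briarlake=7 Cedarfen=19 Dunmere=3 Greywater=17 Ironridge=6 Juniper=18 → close Cedarfen (overflow 14)
  19÷5 = 3 each, +1 to first 4
Round 2: Briarlake=11 Dunmere=7 Greywater=21 Ironridge=10 Juniper=21 → close Greywater (overflow 12)
  21÷4 = 5 each, +1 to first 1
Round 3: Briarlake=17 Dunmere=12 Ironridge=15 Juniper=26 → close Juniper (overflow 13)
  26÷3 = 8 each, +1 to first 2
Round 4: Briarlake=26 Dunmere=21 Ironridge=23 → close Briarlake (overflow 13)
  26÷2 = 13 each, +1 to first 0
Round 5: Dunmere=34 Ironridge=36 → close Dunmere (overflow 23)
  34÷1 = 34 each, +1 to first 0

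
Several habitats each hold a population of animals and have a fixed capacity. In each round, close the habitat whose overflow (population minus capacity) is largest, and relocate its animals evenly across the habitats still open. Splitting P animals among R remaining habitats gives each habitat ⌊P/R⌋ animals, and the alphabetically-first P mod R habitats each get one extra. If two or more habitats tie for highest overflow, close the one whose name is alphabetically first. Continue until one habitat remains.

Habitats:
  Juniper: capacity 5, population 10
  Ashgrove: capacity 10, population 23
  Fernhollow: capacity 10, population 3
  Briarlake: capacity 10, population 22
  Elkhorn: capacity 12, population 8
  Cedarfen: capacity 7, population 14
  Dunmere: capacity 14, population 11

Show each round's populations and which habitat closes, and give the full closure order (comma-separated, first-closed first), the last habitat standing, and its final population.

Closure order: Ashgrove, Briarlake, Cedarfen, Juniper, Dunmere, Elkhorn
Last habitat: Fernhollow with 91 animals

Round 1: Ashgrove=23 Briarlake=22 Cedarfen=14 Dunmere=11 Elkhorn=8 Fernhollow=3 Juniper=10 → close Ashgrove (overflow 13)
  23÷6 = 3 each, +1 to first 5
Round 2: Briarlake=26 Cedarfen=18 Dunmere=15 Elkhorn=12 Fernhollow=7 Juniper=13 → close Briarlake (overflow 16)
  26÷5 = 5 each, +1 to first 1
Round 3: Cedarfen=24 Dunmere=20 Elkhorn=17 Fernhollow=12 Juniper=18 → close Cedarfen (overflow 17)
  24÷4 = 6 each, +1 to first 0
Round 4: Dunmere=26 Elkhorn=23 Fernhollow=18 Juniper=24 → close Juniper (overflow 19)
  24÷3 = 8 each, +1 to first 0
Round 5: Dunmere=34 Elkhorn=31 Fernhollow=26 → close Dunmere (overflow 20)
  34÷2 = 17 each, +1 to first 0
Round 6: Elkhorn=48 Fernhollow=43 → close Elkhorn (overflow 36)
  48÷1 = 48 each, +1 to first 0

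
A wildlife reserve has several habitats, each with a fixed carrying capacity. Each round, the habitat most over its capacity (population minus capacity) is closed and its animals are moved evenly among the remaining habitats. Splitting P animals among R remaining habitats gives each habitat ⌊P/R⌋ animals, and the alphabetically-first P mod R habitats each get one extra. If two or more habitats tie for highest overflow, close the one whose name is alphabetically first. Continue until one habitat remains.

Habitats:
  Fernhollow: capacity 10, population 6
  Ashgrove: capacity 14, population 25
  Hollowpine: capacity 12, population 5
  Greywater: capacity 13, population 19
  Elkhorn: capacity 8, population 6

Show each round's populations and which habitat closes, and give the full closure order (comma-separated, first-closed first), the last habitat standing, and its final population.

Closure order: Ashgrove, Greywater, Elkhorn, Fernhollow
Last habitat: Hollowpine with 61 animals

Round 1: Ashgrove=25 Elkhorn=6 Fernhollow=6 Greywater=19 Hollowpine=5 → close Ashgrove (overflow 11)
  25÷4 = 6 each, +1 to first 1
Round 2: Elkhorn=13 Fernhollow=12 Greywater=25 Hollowpine=11 → close Greywater (overflow 12)
  25÷3 = 8 each, +1 to first 1
Round 3: Elkhorn=22 Fernhollow=20 Hollowpine=19 → close Elkhorn (overflow 14)
  22÷2 = 11 each, +1 to first 0
Round 4: Fernhollow=31 Hollowpine=30 → close Fernhollow (overflow 21)
  31÷1 = 31 each, +1 to first 0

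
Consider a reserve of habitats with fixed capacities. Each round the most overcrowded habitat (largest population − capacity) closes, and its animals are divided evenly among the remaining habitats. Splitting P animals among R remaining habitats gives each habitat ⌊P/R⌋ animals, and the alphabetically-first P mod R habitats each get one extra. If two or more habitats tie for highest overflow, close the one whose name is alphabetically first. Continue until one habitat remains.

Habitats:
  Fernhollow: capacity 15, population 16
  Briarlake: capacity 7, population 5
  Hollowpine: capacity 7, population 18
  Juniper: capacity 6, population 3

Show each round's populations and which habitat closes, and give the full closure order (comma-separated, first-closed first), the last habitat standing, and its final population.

Round 1: Briarlake=5 Fernhollow=16 Hollowpine=18 Juniper=3 → close Hollowpine (overflow 11)
  18÷3 = 6 each, +1 to first 0
Round 2: Briarlake=11 Fernhollow=22 Juniper=9 → close Fernhollow (overflow 7)
  22÷2 = 11 each, +1 to first 0
Round 3: Briarlake=22 Juniper=20 → close Briarlake (overflow 15)
  22÷1 = 22 each, +1 to first 0

Closure order: Hollowpine, Fernhollow, Briarlake
Last habitat: Juniper with 42 animals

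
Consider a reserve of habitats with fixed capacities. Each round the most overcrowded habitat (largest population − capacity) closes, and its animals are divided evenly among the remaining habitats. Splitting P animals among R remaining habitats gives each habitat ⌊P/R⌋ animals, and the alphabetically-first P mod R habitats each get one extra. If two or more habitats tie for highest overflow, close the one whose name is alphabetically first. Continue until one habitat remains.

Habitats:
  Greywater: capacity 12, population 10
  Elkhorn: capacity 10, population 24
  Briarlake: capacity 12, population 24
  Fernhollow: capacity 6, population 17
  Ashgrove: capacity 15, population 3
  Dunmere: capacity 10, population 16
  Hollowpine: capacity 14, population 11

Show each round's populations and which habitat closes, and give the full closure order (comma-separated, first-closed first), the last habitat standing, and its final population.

Round 1: Ashgrove=3 Briarlake=24 Dunmere=16 Elkhorn=24 Fernhollow=17 Greywater=10 Hollowpine=11 → close Elkhorn (overflow 14)
  24÷6 = 4 each, +1 to first 0
Round 2: Ashgrove=7 Briarlake=28 Dunmere=20 Fernhollow=21 Greywater=14 Hollowpine=15 → close Briarlake (overflow 16)
  28÷5 = 5 each, +1 to first 3
Round 3: Ashgrove=13 Dunmere=26 Fernhollow=27 Greywater=19 Hollowpine=20 → close Fernhollow (overflow 21)
  27÷4 = 6 each, +1 to first 3
Round 4: Ashgrove=20 Dunmere=33 Greywater=26 Hollowpine=26 → close Dunmere (overflow 23)
  33÷3 = 11 each, +1 to first 0
Round 5: Ashgrove=31 Greywater=37 Hollowpine=37 → close Greywater (overflow 25)
  37÷2 = 18 each, +1 to first 1
Round 6: Ashgrove=50 Hollowpine=55 → close Hollowpine (overflow 41)
  55÷1 = 55 each, +1 to first 0

Closure order: Elkhorn, Briarlake, Fernhollow, Dunmere, Greywater, Hollowpine
Last habitat: Ashgrove with 105 animals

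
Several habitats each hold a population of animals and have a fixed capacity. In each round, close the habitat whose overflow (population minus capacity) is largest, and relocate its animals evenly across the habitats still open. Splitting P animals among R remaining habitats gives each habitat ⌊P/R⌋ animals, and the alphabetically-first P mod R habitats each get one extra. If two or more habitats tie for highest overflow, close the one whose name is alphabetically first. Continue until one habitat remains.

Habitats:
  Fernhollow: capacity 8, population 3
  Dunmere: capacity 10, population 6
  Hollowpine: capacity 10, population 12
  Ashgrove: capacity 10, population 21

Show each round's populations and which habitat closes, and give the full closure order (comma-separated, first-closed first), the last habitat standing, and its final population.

Round 1: Ashgrove=21 Dunmere=6 Fernhollow=3 Hollowpine=12 → close Ashgrove (overflow 11)
  21÷3 = 7 each, +1 to first 0
Round 2: Dunmere=13 Fernhollow=10 Hollowpine=19 → close Hollowpine (overflow 9)
  19÷2 = 9 each, +1 to first 1
Round 3: Dunmere=23 Fernhollow=19 → close Dunmere (overflow 13)
  23÷1 = 23 each, +1 to first 0

Closure order: Ashgrove, Hollowpine, Dunmere
Last habitat: Fernhollow with 42 animals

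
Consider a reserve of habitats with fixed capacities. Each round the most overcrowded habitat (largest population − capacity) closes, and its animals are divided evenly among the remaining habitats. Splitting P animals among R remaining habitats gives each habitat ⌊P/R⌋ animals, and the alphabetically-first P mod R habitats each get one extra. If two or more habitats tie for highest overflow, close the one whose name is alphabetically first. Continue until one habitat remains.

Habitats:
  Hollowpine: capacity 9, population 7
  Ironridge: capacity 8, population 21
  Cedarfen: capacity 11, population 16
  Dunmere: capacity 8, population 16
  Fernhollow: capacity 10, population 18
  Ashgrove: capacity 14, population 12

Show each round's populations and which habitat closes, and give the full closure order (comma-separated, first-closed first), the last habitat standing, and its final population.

Closure order: Ironridge, Dunmere, Fernhollow, Cedarfen, Ashgrove
Last habitat: Hollowpine with 90 animals

Round 1: Ashgrove=12 Cedarfen=16 Dunmere=16 Fernhollow=18 Hollowpine=7 Ironridge=21 → close Ironridge (overflow 13)
  21÷5 = 4 each, +1 to first 1
Round 2: Ashgrove=17 Cedarfen=20 Dunmere=20 Fernhollow=22 Hollowpine=11 → close Dunmere (overflow 12)
  20÷4 = 5 each, +1 to first 0
Round 3: Ashgrove=22 Cedarfen=25 Fernhollow=27 Hollowpine=16 → close Fernhollow (overflow 17)
  27÷3 = 9 each, +1 to first 0
Round 4: Ashgrove=31 Cedarfen=34 Hollowpine=25 → close Cedarfen (overflow 23)
  34÷2 = 17 each, +1 to first 0
Round 5: Ashgrove=48 Hollowpine=42 → close Ashgrove (overflow 34)
  48÷1 = 48 each, +1 to first 0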